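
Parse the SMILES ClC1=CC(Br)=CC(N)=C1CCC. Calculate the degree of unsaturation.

Molecular formula: C9H11BrClN.
DoU = (2C + 2 + N − H − X) / 2, where X is the halogen count and O/S are ignored.
    = (2·9 + 2 + 1 − 11 − 2) / 2 = 8 / 2 = 4.

4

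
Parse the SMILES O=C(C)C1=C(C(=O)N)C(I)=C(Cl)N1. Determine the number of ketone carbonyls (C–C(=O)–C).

The ketone motif appears at heavy-atom position 2 in the SMILES.
Other groups present: 1 amide.
Ketone count: 1.

1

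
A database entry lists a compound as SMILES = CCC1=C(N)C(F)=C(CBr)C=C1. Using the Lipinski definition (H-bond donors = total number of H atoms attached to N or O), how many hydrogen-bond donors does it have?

Donors: find every N or O and count the H atoms it carries.
  atom 5 (N): bond orders sum to 1 → 2 H
Lipinski HBD = 2.

2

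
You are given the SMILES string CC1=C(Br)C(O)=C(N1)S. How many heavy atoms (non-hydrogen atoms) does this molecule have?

9

Every atom symbol written in the SMILES (organic subset) is one heavy atom; implicit H are not written.
Heavy atoms by element → Br:1, C:5, N:1, O:1, S:1.
Total: 9.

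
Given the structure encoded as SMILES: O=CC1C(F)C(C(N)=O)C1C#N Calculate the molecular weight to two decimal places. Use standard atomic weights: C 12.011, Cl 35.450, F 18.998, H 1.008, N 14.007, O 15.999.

First, the molecular formula is C7H7FN2O2 (counting implicit H from valence).
  C: 7 × 12.011 = 84.077
  F: 1 × 18.998 = 18.998
  H: 7 × 1.008 = 7.056
  N: 2 × 14.007 = 28.014
  O: 2 × 15.999 = 31.998
Sum: 7×12.011 + 1×18.998 + 7×1.008 + 2×14.007 + 2×15.999 = 170.143 → 170.14 g/mol.

170.14 g/mol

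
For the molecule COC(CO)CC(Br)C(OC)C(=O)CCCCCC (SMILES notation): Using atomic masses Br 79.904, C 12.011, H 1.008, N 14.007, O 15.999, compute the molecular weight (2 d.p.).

First, the molecular formula is C14H27BrO4 (counting implicit H from valence).
  Br: 1 × 79.904 = 79.904
  C: 14 × 12.011 = 168.154
  H: 27 × 1.008 = 27.216
  O: 4 × 15.999 = 63.996
Sum: 1×79.904 + 14×12.011 + 27×1.008 + 4×15.999 = 339.270 → 339.27 g/mol.

339.27 g/mol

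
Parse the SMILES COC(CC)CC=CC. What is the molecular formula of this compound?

C8H16O

Walk through each heavy atom and fill implicit hydrogens from standard valence (C 4, N 3, O 2, S 2, halogen 1):
  atom 1: C, bond orders sum to 1 (valence 4) → 3 H
  atom 2: O, bond orders sum to 2 (valence 2) → 0 H
  atom 3: C, bond orders sum to 3 (valence 4) → 1 H
  atom 4: C, bond orders sum to 2 (valence 4) → 2 H
  atom 5: C, bond orders sum to 1 (valence 4) → 3 H
  atom 6: C, bond orders sum to 2 (valence 4) → 2 H
  atom 7: C, bond orders sum to 3 (valence 4) → 1 H
  atom 8: C, bond orders sum to 3 (valence 4) → 1 H
  atom 9: C, bond orders sum to 1 (valence 4) → 3 H
Totals → C:8, H:16, O:1.
In Hill order: C8H16O.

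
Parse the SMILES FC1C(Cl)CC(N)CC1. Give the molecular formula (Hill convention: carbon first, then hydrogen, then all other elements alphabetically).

Walk through each heavy atom and fill implicit hydrogens from standard valence (C 4, N 3, O 2, S 2, halogen 1):
  atom 1: F (halogen, monovalent) → 0 H
  atom 2: C, bond orders sum to 3 (valence 4) → 1 H
  atom 3: C, bond orders sum to 3 (valence 4) → 1 H
  atom 4: Cl (halogen, monovalent) → 0 H
  atom 5: C, bond orders sum to 2 (valence 4) → 2 H
  atom 6: C, bond orders sum to 3 (valence 4) → 1 H
  atom 7: N, bond orders sum to 1 (valence 3) → 2 H
  atom 8: C, bond orders sum to 2 (valence 4) → 2 H
  atom 9: C, bond orders sum to 2 (valence 4) → 2 H
Totals → C:6, H:11, Cl:1, F:1, N:1.
In Hill order: C6H11ClFN.

C6H11ClFN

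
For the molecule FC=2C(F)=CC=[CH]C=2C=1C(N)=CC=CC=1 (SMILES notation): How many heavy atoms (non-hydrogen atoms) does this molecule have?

15

Every atom symbol written in the SMILES (organic subset) is one heavy atom; implicit H are not written.
Heavy atoms by element → C:12, F:2, N:1.
Total: 15.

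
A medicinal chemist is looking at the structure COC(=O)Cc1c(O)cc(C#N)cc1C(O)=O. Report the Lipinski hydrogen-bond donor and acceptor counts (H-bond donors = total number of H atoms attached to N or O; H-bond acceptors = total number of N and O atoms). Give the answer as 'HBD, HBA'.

2, 6

Donors: find every N or O and count the H atoms it carries.
  atom 2 (O): bond orders sum to 2 → 0 H
  atom 4 (O): bond orders sum to 2 → 0 H
  atom 8 (O): bond orders sum to 1 → 1 H
  atom 12 (N): bond orders sum to 3 → 0 H
  atom 16 (O): bond orders sum to 1 → 1 H
  atom 17 (O): bond orders sum to 2 → 0 H
Lipinski HBD = 2.
Acceptors: N atoms = 1, O atoms = 5 → HBA = 6.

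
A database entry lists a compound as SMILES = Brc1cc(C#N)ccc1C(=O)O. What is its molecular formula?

C8H4BrNO2

Walk through each heavy atom and fill implicit hydrogens from standard valence (C 4, N 3, O 2, S 2, halogen 1); for lowercase aromatic atoms, an aromatic c carries 1 H when it has two neighbours and 0 H with three, and aromatic n carries 0 H:
  atom 1: Br (halogen, monovalent) → 0 H
  atom 2: aromatic c, 3 neighbours → 0 H
  atom 3: aromatic c, 2 neighbours → 1 H
  atom 4: aromatic c, 3 neighbours → 0 H
  atom 5: C, bond orders sum to 4 (valence 4) → 0 H
  atom 6: N, bond orders sum to 3 (valence 3) → 0 H
  atom 7: aromatic c, 2 neighbours → 1 H
  atom 8: aromatic c, 2 neighbours → 1 H
  atom 9: aromatic c, 3 neighbours → 0 H
  atom 10: C, bond orders sum to 4 (valence 4) → 0 H
  atom 11: O, bond orders sum to 2 (valence 2) → 0 H
  atom 12: O, bond orders sum to 1 (valence 2) → 1 H
Totals → C:8, H:4, Br:1, N:1, O:2.
In Hill order: C8H4BrNO2.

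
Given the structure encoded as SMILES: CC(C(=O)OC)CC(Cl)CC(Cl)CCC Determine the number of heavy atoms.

Every atom symbol written in the SMILES (organic subset) is one heavy atom; implicit H are not written.
Heavy atoms by element → C:11, Cl:2, O:2.
Total: 15.

15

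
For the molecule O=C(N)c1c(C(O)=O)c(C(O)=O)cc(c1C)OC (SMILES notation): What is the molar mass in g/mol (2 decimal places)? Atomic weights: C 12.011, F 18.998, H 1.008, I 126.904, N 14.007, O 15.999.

First, the molecular formula is C11H11NO6 (counting implicit H from valence).
  C: 11 × 12.011 = 132.121
  H: 11 × 1.008 = 11.088
  N: 1 × 14.007 = 14.007
  O: 6 × 15.999 = 95.994
Sum: 11×12.011 + 11×1.008 + 1×14.007 + 6×15.999 = 253.210 → 253.21 g/mol.

253.21 g/mol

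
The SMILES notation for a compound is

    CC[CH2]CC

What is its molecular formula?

C5H12

Walk through each heavy atom and fill implicit hydrogens from standard valence (C 4, N 3, O 2, S 2, halogen 1):
  atom 1: C, bond orders sum to 1 (valence 4) → 3 H
  atom 2: C, bond orders sum to 2 (valence 4) → 2 H
  atom 3: C with explicit H count 2
  atom 4: C, bond orders sum to 2 (valence 4) → 2 H
  atom 5: C, bond orders sum to 1 (valence 4) → 3 H
Totals → C:5, H:12.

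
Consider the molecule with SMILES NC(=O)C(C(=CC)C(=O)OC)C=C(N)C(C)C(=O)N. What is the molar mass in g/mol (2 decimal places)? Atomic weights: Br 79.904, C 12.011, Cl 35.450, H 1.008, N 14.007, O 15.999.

First, the molecular formula is C12H19N3O4 (counting implicit H from valence).
  C: 12 × 12.011 = 144.132
  H: 19 × 1.008 = 19.152
  N: 3 × 14.007 = 42.021
  O: 4 × 15.999 = 63.996
Sum: 12×12.011 + 19×1.008 + 3×14.007 + 4×15.999 = 269.301 → 269.30 g/mol.

269.30 g/mol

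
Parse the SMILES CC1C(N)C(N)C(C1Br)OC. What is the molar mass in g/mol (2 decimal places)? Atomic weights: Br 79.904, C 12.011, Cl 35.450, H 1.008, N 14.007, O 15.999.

First, the molecular formula is C7H15BrN2O (counting implicit H from valence).
  Br: 1 × 79.904 = 79.904
  C: 7 × 12.011 = 84.077
  H: 15 × 1.008 = 15.120
  N: 2 × 14.007 = 28.014
  O: 1 × 15.999 = 15.999
Sum: 1×79.904 + 7×12.011 + 15×1.008 + 2×14.007 + 1×15.999 = 223.114 → 223.11 g/mol.

223.11 g/mol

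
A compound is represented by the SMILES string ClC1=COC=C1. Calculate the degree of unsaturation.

3

Degree of unsaturation = (number of rings) + (number of π bonds).
Ring closures in the SMILES: 1.
π bonds: 2 double bonds (each 1 DoU) → 2 DoU from unsaturation.
Total DoU = 1 + 2 = 3.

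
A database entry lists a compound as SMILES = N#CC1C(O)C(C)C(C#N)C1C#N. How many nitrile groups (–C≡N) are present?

3

The nitrile motif appears at heavy-atom positions 2, 9, 12 in the SMILES.
Other groups present: 1 hydroxyl.
Nitrile count: 3.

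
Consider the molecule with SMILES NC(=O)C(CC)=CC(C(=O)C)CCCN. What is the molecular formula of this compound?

C11H20N2O2

Walk through each heavy atom and fill implicit hydrogens from standard valence (C 4, N 3, O 2, S 2, halogen 1):
  atom 1: N, bond orders sum to 1 (valence 3) → 2 H
  atom 2: C, bond orders sum to 4 (valence 4) → 0 H
  atom 3: O, bond orders sum to 2 (valence 2) → 0 H
  atom 4: C, bond orders sum to 4 (valence 4) → 0 H
  atom 5: C, bond orders sum to 2 (valence 4) → 2 H
  atom 6: C, bond orders sum to 1 (valence 4) → 3 H
  atom 7: C, bond orders sum to 3 (valence 4) → 1 H
  atom 8: C, bond orders sum to 3 (valence 4) → 1 H
  atom 9: C, bond orders sum to 4 (valence 4) → 0 H
  atom 10: O, bond orders sum to 2 (valence 2) → 0 H
  atom 11: C, bond orders sum to 1 (valence 4) → 3 H
  atom 12: C, bond orders sum to 2 (valence 4) → 2 H
  atom 13: C, bond orders sum to 2 (valence 4) → 2 H
  atom 14: C, bond orders sum to 2 (valence 4) → 2 H
  atom 15: N, bond orders sum to 1 (valence 3) → 2 H
Totals → C:11, H:20, N:2, O:2.
In Hill order: C11H20N2O2.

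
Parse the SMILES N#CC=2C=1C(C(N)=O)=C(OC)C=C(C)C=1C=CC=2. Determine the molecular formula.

Walk through each heavy atom and fill implicit hydrogens from standard valence (C 4, N 3, O 2, S 2, halogen 1):
  atom 1: N, bond orders sum to 3 (valence 3) → 0 H
  atom 2: C, bond orders sum to 4 (valence 4) → 0 H
  atom 3: C, bond orders sum to 4 (valence 4) → 0 H
  atom 4: C, bond orders sum to 4 (valence 4) → 0 H
  atom 5: C, bond orders sum to 4 (valence 4) → 0 H
  atom 6: C, bond orders sum to 4 (valence 4) → 0 H
  atom 7: N, bond orders sum to 1 (valence 3) → 2 H
  atom 8: O, bond orders sum to 2 (valence 2) → 0 H
  atom 9: C, bond orders sum to 4 (valence 4) → 0 H
  atom 10: O, bond orders sum to 2 (valence 2) → 0 H
  atom 11: C, bond orders sum to 1 (valence 4) → 3 H
  atom 12: C, bond orders sum to 3 (valence 4) → 1 H
  atom 13: C, bond orders sum to 4 (valence 4) → 0 H
  atom 14: C, bond orders sum to 1 (valence 4) → 3 H
  atom 15: C, bond orders sum to 4 (valence 4) → 0 H
  atom 16: C, bond orders sum to 3 (valence 4) → 1 H
  atom 17: C, bond orders sum to 3 (valence 4) → 1 H
  atom 18: C, bond orders sum to 3 (valence 4) → 1 H
Totals → C:14, H:12, N:2, O:2.
In Hill order: C14H12N2O2.

C14H12N2O2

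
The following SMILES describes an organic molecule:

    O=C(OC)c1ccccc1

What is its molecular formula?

C8H8O2

Walk through each heavy atom and fill implicit hydrogens from standard valence (C 4, N 3, O 2, S 2, halogen 1); for lowercase aromatic atoms, an aromatic c carries 1 H when it has two neighbours and 0 H with three, and aromatic n carries 0 H:
  atom 1: O, bond orders sum to 2 (valence 2) → 0 H
  atom 2: C, bond orders sum to 4 (valence 4) → 0 H
  atom 3: O, bond orders sum to 2 (valence 2) → 0 H
  atom 4: C, bond orders sum to 1 (valence 4) → 3 H
  atom 5: aromatic c, 3 neighbours → 0 H
  atom 6: aromatic c, 2 neighbours → 1 H
  atom 7: aromatic c, 2 neighbours → 1 H
  atom 8: aromatic c, 2 neighbours → 1 H
  atom 9: aromatic c, 2 neighbours → 1 H
  atom 10: aromatic c, 2 neighbours → 1 H
Totals → C:8, H:8, O:2.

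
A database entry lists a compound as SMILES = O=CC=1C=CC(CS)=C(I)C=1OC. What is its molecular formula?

C9H9IO2S

Walk through each heavy atom and fill implicit hydrogens from standard valence (C 4, N 3, O 2, S 2, halogen 1):
  atom 1: O, bond orders sum to 2 (valence 2) → 0 H
  atom 2: C, bond orders sum to 3 (valence 4) → 1 H
  atom 3: C, bond orders sum to 4 (valence 4) → 0 H
  atom 4: C, bond orders sum to 3 (valence 4) → 1 H
  atom 5: C, bond orders sum to 3 (valence 4) → 1 H
  atom 6: C, bond orders sum to 4 (valence 4) → 0 H
  atom 7: C, bond orders sum to 2 (valence 4) → 2 H
  atom 8: S, bond orders sum to 1 (valence 2) → 1 H
  atom 9: C, bond orders sum to 4 (valence 4) → 0 H
  atom 10: I (halogen, monovalent) → 0 H
  atom 11: C, bond orders sum to 4 (valence 4) → 0 H
  atom 12: O, bond orders sum to 2 (valence 2) → 0 H
  atom 13: C, bond orders sum to 1 (valence 4) → 3 H
Totals → C:9, H:9, I:1, O:2, S:1.
In Hill order: C9H9IO2S.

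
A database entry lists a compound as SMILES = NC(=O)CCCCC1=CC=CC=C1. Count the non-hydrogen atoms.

13

Every atom symbol written in the SMILES (organic subset) is one heavy atom; implicit H are not written.
Heavy atoms by element → C:11, N:1, O:1.
Total: 13.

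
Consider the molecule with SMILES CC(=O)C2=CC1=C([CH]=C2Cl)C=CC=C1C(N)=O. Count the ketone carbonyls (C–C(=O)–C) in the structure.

1

The ketone motif appears at heavy-atom position 2 in the SMILES.
Other groups present: 1 amide.
Ketone count: 1.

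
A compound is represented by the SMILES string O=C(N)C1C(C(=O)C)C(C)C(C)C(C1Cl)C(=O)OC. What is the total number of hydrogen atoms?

Walk through each heavy atom and fill implicit hydrogens from standard valence (C 4, N 3, O 2, S 2, halogen 1):
  atom 1: O, bond orders sum to 2 (valence 2) → 0 H
  atom 2: C, bond orders sum to 4 (valence 4) → 0 H
  atom 3: N, bond orders sum to 1 (valence 3) → 2 H
  atom 4: C, bond orders sum to 3 (valence 4) → 1 H
  atom 5: C, bond orders sum to 3 (valence 4) → 1 H
  atom 6: C, bond orders sum to 4 (valence 4) → 0 H
  atom 7: O, bond orders sum to 2 (valence 2) → 0 H
  atom 8: C, bond orders sum to 1 (valence 4) → 3 H
  atom 9: C, bond orders sum to 3 (valence 4) → 1 H
  atom 10: C, bond orders sum to 1 (valence 4) → 3 H
  atom 11: C, bond orders sum to 3 (valence 4) → 1 H
  atom 12: C, bond orders sum to 1 (valence 4) → 3 H
  atom 13: C, bond orders sum to 3 (valence 4) → 1 H
  atom 14: C, bond orders sum to 3 (valence 4) → 1 H
  atom 15: Cl (halogen, monovalent) → 0 H
  atom 16: C, bond orders sum to 4 (valence 4) → 0 H
  atom 17: O, bond orders sum to 2 (valence 2) → 0 H
  atom 18: O, bond orders sum to 2 (valence 2) → 0 H
  atom 19: C, bond orders sum to 1 (valence 4) → 3 H
Total hydrogens: 20.

20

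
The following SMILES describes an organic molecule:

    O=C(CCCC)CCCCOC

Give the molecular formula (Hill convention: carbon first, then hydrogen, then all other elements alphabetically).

Walk through each heavy atom and fill implicit hydrogens from standard valence (C 4, N 3, O 2, S 2, halogen 1):
  atom 1: O, bond orders sum to 2 (valence 2) → 0 H
  atom 2: C, bond orders sum to 4 (valence 4) → 0 H
  atom 3: C, bond orders sum to 2 (valence 4) → 2 H
  atom 4: C, bond orders sum to 2 (valence 4) → 2 H
  atom 5: C, bond orders sum to 2 (valence 4) → 2 H
  atom 6: C, bond orders sum to 1 (valence 4) → 3 H
  atom 7: C, bond orders sum to 2 (valence 4) → 2 H
  atom 8: C, bond orders sum to 2 (valence 4) → 2 H
  atom 9: C, bond orders sum to 2 (valence 4) → 2 H
  atom 10: C, bond orders sum to 2 (valence 4) → 2 H
  atom 11: O, bond orders sum to 2 (valence 2) → 0 H
  atom 12: C, bond orders sum to 1 (valence 4) → 3 H
Totals → C:10, H:20, O:2.
In Hill order: C10H20O2.

C10H20O2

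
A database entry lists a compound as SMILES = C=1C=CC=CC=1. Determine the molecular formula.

C6H6

Walk through each heavy atom and fill implicit hydrogens from standard valence (C 4, N 3, O 2, S 2, halogen 1):
  atom 1: C, bond orders sum to 3 (valence 4) → 1 H
  atom 2: C, bond orders sum to 3 (valence 4) → 1 H
  atom 3: C, bond orders sum to 3 (valence 4) → 1 H
  atom 4: C, bond orders sum to 3 (valence 4) → 1 H
  atom 5: C, bond orders sum to 3 (valence 4) → 1 H
  atom 6: C, bond orders sum to 3 (valence 4) → 1 H
Totals → C:6, H:6.
In Hill order: C6H6.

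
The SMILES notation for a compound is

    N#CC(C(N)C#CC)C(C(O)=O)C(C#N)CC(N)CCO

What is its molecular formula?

Walk through each heavy atom and fill implicit hydrogens from standard valence (C 4, N 3, O 2, S 2, halogen 1):
  atom 1: N, bond orders sum to 3 (valence 3) → 0 H
  atom 2: C, bond orders sum to 4 (valence 4) → 0 H
  atom 3: C, bond orders sum to 3 (valence 4) → 1 H
  atom 4: C, bond orders sum to 3 (valence 4) → 1 H
  atom 5: N, bond orders sum to 1 (valence 3) → 2 H
  atom 6: C, bond orders sum to 4 (valence 4) → 0 H
  atom 7: C, bond orders sum to 4 (valence 4) → 0 H
  atom 8: C, bond orders sum to 1 (valence 4) → 3 H
  atom 9: C, bond orders sum to 3 (valence 4) → 1 H
  atom 10: C, bond orders sum to 4 (valence 4) → 0 H
  atom 11: O, bond orders sum to 1 (valence 2) → 1 H
  atom 12: O, bond orders sum to 2 (valence 2) → 0 H
  atom 13: C, bond orders sum to 3 (valence 4) → 1 H
  atom 14: C, bond orders sum to 4 (valence 4) → 0 H
  atom 15: N, bond orders sum to 3 (valence 3) → 0 H
  atom 16: C, bond orders sum to 2 (valence 4) → 2 H
  atom 17: C, bond orders sum to 3 (valence 4) → 1 H
  atom 18: N, bond orders sum to 1 (valence 3) → 2 H
  atom 19: C, bond orders sum to 2 (valence 4) → 2 H
  atom 20: C, bond orders sum to 2 (valence 4) → 2 H
  atom 21: O, bond orders sum to 1 (valence 2) → 1 H
Totals → C:14, H:20, N:4, O:3.

C14H20N4O3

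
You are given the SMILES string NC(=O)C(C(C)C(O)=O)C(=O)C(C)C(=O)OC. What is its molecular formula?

Walk through each heavy atom and fill implicit hydrogens from standard valence (C 4, N 3, O 2, S 2, halogen 1):
  atom 1: N, bond orders sum to 1 (valence 3) → 2 H
  atom 2: C, bond orders sum to 4 (valence 4) → 0 H
  atom 3: O, bond orders sum to 2 (valence 2) → 0 H
  atom 4: C, bond orders sum to 3 (valence 4) → 1 H
  atom 5: C, bond orders sum to 3 (valence 4) → 1 H
  atom 6: C, bond orders sum to 1 (valence 4) → 3 H
  atom 7: C, bond orders sum to 4 (valence 4) → 0 H
  atom 8: O, bond orders sum to 1 (valence 2) → 1 H
  atom 9: O, bond orders sum to 2 (valence 2) → 0 H
  atom 10: C, bond orders sum to 4 (valence 4) → 0 H
  atom 11: O, bond orders sum to 2 (valence 2) → 0 H
  atom 12: C, bond orders sum to 3 (valence 4) → 1 H
  atom 13: C, bond orders sum to 1 (valence 4) → 3 H
  atom 14: C, bond orders sum to 4 (valence 4) → 0 H
  atom 15: O, bond orders sum to 2 (valence 2) → 0 H
  atom 16: O, bond orders sum to 2 (valence 2) → 0 H
  atom 17: C, bond orders sum to 1 (valence 4) → 3 H
Totals → C:10, H:15, N:1, O:6.
In Hill order: C10H15NO6.

C10H15NO6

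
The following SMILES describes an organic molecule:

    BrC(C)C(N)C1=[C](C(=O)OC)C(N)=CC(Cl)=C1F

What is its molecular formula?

Walk through each heavy atom and fill implicit hydrogens from standard valence (C 4, N 3, O 2, S 2, halogen 1):
  atom 1: Br (halogen, monovalent) → 0 H
  atom 2: C, bond orders sum to 3 (valence 4) → 1 H
  atom 3: C, bond orders sum to 1 (valence 4) → 3 H
  atom 4: C, bond orders sum to 3 (valence 4) → 1 H
  atom 5: N, bond orders sum to 1 (valence 3) → 2 H
  atom 6: C, bond orders sum to 4 (valence 4) → 0 H
  atom 7: C with explicit H count 0
  atom 8: C, bond orders sum to 4 (valence 4) → 0 H
  atom 9: O, bond orders sum to 2 (valence 2) → 0 H
  atom 10: O, bond orders sum to 2 (valence 2) → 0 H
  atom 11: C, bond orders sum to 1 (valence 4) → 3 H
  atom 12: C, bond orders sum to 4 (valence 4) → 0 H
  atom 13: N, bond orders sum to 1 (valence 3) → 2 H
  atom 14: C, bond orders sum to 3 (valence 4) → 1 H
  atom 15: C, bond orders sum to 4 (valence 4) → 0 H
  atom 16: Cl (halogen, monovalent) → 0 H
  atom 17: C, bond orders sum to 4 (valence 4) → 0 H
  atom 18: F (halogen, monovalent) → 0 H
Totals → C:11, H:13, Br:1, Cl:1, F:1, N:2, O:2.
In Hill order: C11H13BrClFN2O2.

C11H13BrClFN2O2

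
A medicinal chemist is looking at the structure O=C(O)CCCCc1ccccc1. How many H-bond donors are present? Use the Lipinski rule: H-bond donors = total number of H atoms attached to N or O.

Donors: find every N or O and count the H atoms it carries.
  atom 1 (O): bond orders sum to 2 → 0 H
  atom 3 (O): bond orders sum to 1 → 1 H
Lipinski HBD = 1.

1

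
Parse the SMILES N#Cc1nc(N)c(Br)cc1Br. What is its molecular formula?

C6H3Br2N3

Walk through each heavy atom and fill implicit hydrogens from standard valence (C 4, N 3, O 2, S 2, halogen 1); for lowercase aromatic atoms, an aromatic c carries 1 H when it has two neighbours and 0 H with three, and aromatic n carries 0 H:
  atom 1: N, bond orders sum to 3 (valence 3) → 0 H
  atom 2: C, bond orders sum to 4 (valence 4) → 0 H
  atom 3: aromatic c, 3 neighbours → 0 H
  atom 4: aromatic n, 2 neighbours → 0 H
  atom 5: aromatic c, 3 neighbours → 0 H
  atom 6: N, bond orders sum to 1 (valence 3) → 2 H
  atom 7: aromatic c, 3 neighbours → 0 H
  atom 8: Br (halogen, monovalent) → 0 H
  atom 9: aromatic c, 2 neighbours → 1 H
  atom 10: aromatic c, 3 neighbours → 0 H
  atom 11: Br (halogen, monovalent) → 0 H
Totals → C:6, H:3, Br:2, N:3.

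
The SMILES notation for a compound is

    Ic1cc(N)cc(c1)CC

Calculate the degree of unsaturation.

4

Molecular formula: C8H10IN.
DoU = (2C + 2 + N − H − X) / 2, where X is the halogen count and O/S are ignored.
    = (2·8 + 2 + 1 − 10 − 1) / 2 = 8 / 2 = 4.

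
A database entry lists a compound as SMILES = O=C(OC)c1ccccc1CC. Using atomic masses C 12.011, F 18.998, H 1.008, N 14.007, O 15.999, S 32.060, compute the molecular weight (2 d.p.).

164.20 g/mol

First, the molecular formula is C10H12O2 (counting implicit H from valence).
  C: 10 × 12.011 = 120.110
  H: 12 × 1.008 = 12.096
  O: 2 × 15.999 = 31.998
Sum: 10×12.011 + 12×1.008 + 2×15.999 = 164.204 → 164.20 g/mol.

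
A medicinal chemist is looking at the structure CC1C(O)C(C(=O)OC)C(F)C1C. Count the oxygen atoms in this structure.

3

Scan the SMILES for O atoms (remember two-letter symbols like Cl and Br are single atoms).
Oxygen count: 3.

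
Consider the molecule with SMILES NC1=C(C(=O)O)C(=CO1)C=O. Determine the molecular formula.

C6H5NO4

Walk through each heavy atom and fill implicit hydrogens from standard valence (C 4, N 3, O 2, S 2, halogen 1):
  atom 1: N, bond orders sum to 1 (valence 3) → 2 H
  atom 2: C, bond orders sum to 4 (valence 4) → 0 H
  atom 3: C, bond orders sum to 4 (valence 4) → 0 H
  atom 4: C, bond orders sum to 4 (valence 4) → 0 H
  atom 5: O, bond orders sum to 2 (valence 2) → 0 H
  atom 6: O, bond orders sum to 1 (valence 2) → 1 H
  atom 7: C, bond orders sum to 4 (valence 4) → 0 H
  atom 8: C, bond orders sum to 3 (valence 4) → 1 H
  atom 9: O, bond orders sum to 2 (valence 2) → 0 H
  atom 10: C, bond orders sum to 3 (valence 4) → 1 H
  atom 11: O, bond orders sum to 2 (valence 2) → 0 H
Totals → C:6, H:5, N:1, O:4.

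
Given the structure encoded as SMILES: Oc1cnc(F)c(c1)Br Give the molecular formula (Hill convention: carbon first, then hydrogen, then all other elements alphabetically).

C5H3BrFNO

Walk through each heavy atom and fill implicit hydrogens from standard valence (C 4, N 3, O 2, S 2, halogen 1); for lowercase aromatic atoms, an aromatic c carries 1 H when it has two neighbours and 0 H with three, and aromatic n carries 0 H:
  atom 1: O, bond orders sum to 1 (valence 2) → 1 H
  atom 2: aromatic c, 3 neighbours → 0 H
  atom 3: aromatic c, 2 neighbours → 1 H
  atom 4: aromatic n, 2 neighbours → 0 H
  atom 5: aromatic c, 3 neighbours → 0 H
  atom 6: F (halogen, monovalent) → 0 H
  atom 7: aromatic c, 3 neighbours → 0 H
  atom 8: aromatic c, 2 neighbours → 1 H
  atom 9: Br (halogen, monovalent) → 0 H
Totals → C:5, H:3, Br:1, F:1, N:1, O:1.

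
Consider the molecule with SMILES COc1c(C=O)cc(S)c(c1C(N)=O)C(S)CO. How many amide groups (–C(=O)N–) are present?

1

The amide motif appears at heavy-atom position 12 in the SMILES.
Other groups present: 1 aldehyde, 1 ether, 1 hydroxyl, 2 thiol.
Amide count: 1.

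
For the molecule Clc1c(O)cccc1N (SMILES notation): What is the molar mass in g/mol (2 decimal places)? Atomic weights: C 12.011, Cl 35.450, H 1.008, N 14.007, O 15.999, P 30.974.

First, the molecular formula is C6H6ClNO (counting implicit H from valence).
  C: 6 × 12.011 = 72.066
  Cl: 1 × 35.450 = 35.450
  H: 6 × 1.008 = 6.048
  N: 1 × 14.007 = 14.007
  O: 1 × 15.999 = 15.999
Sum: 6×12.011 + 1×35.450 + 6×1.008 + 1×14.007 + 1×15.999 = 143.570 → 143.57 g/mol.

143.57 g/mol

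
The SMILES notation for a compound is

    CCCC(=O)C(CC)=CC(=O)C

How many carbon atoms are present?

10

Count every carbon token in the SMILES (each C, including those in ring-closure positions and inside branches).
Carbon count: 10.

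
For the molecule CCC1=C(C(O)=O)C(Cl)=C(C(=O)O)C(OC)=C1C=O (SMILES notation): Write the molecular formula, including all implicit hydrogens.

Walk through each heavy atom and fill implicit hydrogens from standard valence (C 4, N 3, O 2, S 2, halogen 1):
  atom 1: C, bond orders sum to 1 (valence 4) → 3 H
  atom 2: C, bond orders sum to 2 (valence 4) → 2 H
  atom 3: C, bond orders sum to 4 (valence 4) → 0 H
  atom 4: C, bond orders sum to 4 (valence 4) → 0 H
  atom 5: C, bond orders sum to 4 (valence 4) → 0 H
  atom 6: O, bond orders sum to 1 (valence 2) → 1 H
  atom 7: O, bond orders sum to 2 (valence 2) → 0 H
  atom 8: C, bond orders sum to 4 (valence 4) → 0 H
  atom 9: Cl (halogen, monovalent) → 0 H
  atom 10: C, bond orders sum to 4 (valence 4) → 0 H
  atom 11: C, bond orders sum to 4 (valence 4) → 0 H
  atom 12: O, bond orders sum to 2 (valence 2) → 0 H
  atom 13: O, bond orders sum to 1 (valence 2) → 1 H
  atom 14: C, bond orders sum to 4 (valence 4) → 0 H
  atom 15: O, bond orders sum to 2 (valence 2) → 0 H
  atom 16: C, bond orders sum to 1 (valence 4) → 3 H
  atom 17: C, bond orders sum to 4 (valence 4) → 0 H
  atom 18: C, bond orders sum to 3 (valence 4) → 1 H
  atom 19: O, bond orders sum to 2 (valence 2) → 0 H
Totals → C:12, H:11, Cl:1, O:6.

C12H11ClO6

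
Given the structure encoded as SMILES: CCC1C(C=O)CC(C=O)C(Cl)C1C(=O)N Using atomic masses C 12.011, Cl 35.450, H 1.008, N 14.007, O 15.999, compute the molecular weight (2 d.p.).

First, the molecular formula is C11H16ClNO3 (counting implicit H from valence).
  C: 11 × 12.011 = 132.121
  Cl: 1 × 35.450 = 35.450
  H: 16 × 1.008 = 16.128
  N: 1 × 14.007 = 14.007
  O: 3 × 15.999 = 47.997
Sum: 11×12.011 + 1×35.450 + 16×1.008 + 1×14.007 + 3×15.999 = 245.703 → 245.70 g/mol.

245.70 g/mol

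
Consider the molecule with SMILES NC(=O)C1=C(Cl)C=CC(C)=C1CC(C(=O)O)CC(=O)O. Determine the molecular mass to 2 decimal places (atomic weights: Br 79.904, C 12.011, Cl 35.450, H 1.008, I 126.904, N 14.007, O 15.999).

First, the molecular formula is C13H14ClNO5 (counting implicit H from valence).
  C: 13 × 12.011 = 156.143
  Cl: 1 × 35.450 = 35.450
  H: 14 × 1.008 = 14.112
  N: 1 × 14.007 = 14.007
  O: 5 × 15.999 = 79.995
Sum: 13×12.011 + 1×35.450 + 14×1.008 + 1×14.007 + 5×15.999 = 299.707 → 299.71 g/mol.

299.71 g/mol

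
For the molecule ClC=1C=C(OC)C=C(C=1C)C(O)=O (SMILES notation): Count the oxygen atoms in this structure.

3

Scan the SMILES for O atoms (remember two-letter symbols like Cl and Br are single atoms).
Oxygen count: 3.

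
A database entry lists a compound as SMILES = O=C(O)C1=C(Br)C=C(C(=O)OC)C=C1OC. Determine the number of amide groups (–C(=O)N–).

Scan the SMILES for the amide motif — none present.
Groups that are present: 1 carboxylic acid, 1 ester, 1 ether.

0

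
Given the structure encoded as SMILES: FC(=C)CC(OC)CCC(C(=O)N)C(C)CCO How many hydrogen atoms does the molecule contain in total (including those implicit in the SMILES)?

Walk through each heavy atom and fill implicit hydrogens from standard valence (C 4, N 3, O 2, S 2, halogen 1):
  atom 1: F (halogen, monovalent) → 0 H
  atom 2: C, bond orders sum to 4 (valence 4) → 0 H
  atom 3: C, bond orders sum to 2 (valence 4) → 2 H
  atom 4: C, bond orders sum to 2 (valence 4) → 2 H
  atom 5: C, bond orders sum to 3 (valence 4) → 1 H
  atom 6: O, bond orders sum to 2 (valence 2) → 0 H
  atom 7: C, bond orders sum to 1 (valence 4) → 3 H
  atom 8: C, bond orders sum to 2 (valence 4) → 2 H
  atom 9: C, bond orders sum to 2 (valence 4) → 2 H
  atom 10: C, bond orders sum to 3 (valence 4) → 1 H
  atom 11: C, bond orders sum to 4 (valence 4) → 0 H
  atom 12: O, bond orders sum to 2 (valence 2) → 0 H
  atom 13: N, bond orders sum to 1 (valence 3) → 2 H
  atom 14: C, bond orders sum to 3 (valence 4) → 1 H
  atom 15: C, bond orders sum to 1 (valence 4) → 3 H
  atom 16: C, bond orders sum to 2 (valence 4) → 2 H
  atom 17: C, bond orders sum to 2 (valence 4) → 2 H
  atom 18: O, bond orders sum to 1 (valence 2) → 1 H
Total hydrogens: 24.

24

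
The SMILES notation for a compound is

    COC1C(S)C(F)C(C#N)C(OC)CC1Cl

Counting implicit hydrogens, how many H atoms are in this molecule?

15

Walk through each heavy atom and fill implicit hydrogens from standard valence (C 4, N 3, O 2, S 2, halogen 1):
  atom 1: C, bond orders sum to 1 (valence 4) → 3 H
  atom 2: O, bond orders sum to 2 (valence 2) → 0 H
  atom 3: C, bond orders sum to 3 (valence 4) → 1 H
  atom 4: C, bond orders sum to 3 (valence 4) → 1 H
  atom 5: S, bond orders sum to 1 (valence 2) → 1 H
  atom 6: C, bond orders sum to 3 (valence 4) → 1 H
  atom 7: F (halogen, monovalent) → 0 H
  atom 8: C, bond orders sum to 3 (valence 4) → 1 H
  atom 9: C, bond orders sum to 4 (valence 4) → 0 H
  atom 10: N, bond orders sum to 3 (valence 3) → 0 H
  atom 11: C, bond orders sum to 3 (valence 4) → 1 H
  atom 12: O, bond orders sum to 2 (valence 2) → 0 H
  atom 13: C, bond orders sum to 1 (valence 4) → 3 H
  atom 14: C, bond orders sum to 2 (valence 4) → 2 H
  atom 15: C, bond orders sum to 3 (valence 4) → 1 H
  atom 16: Cl (halogen, monovalent) → 0 H
Total hydrogens: 15.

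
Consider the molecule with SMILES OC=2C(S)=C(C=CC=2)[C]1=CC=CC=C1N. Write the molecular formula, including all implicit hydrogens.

Walk through each heavy atom and fill implicit hydrogens from standard valence (C 4, N 3, O 2, S 2, halogen 1):
  atom 1: O, bond orders sum to 1 (valence 2) → 1 H
  atom 2: C, bond orders sum to 4 (valence 4) → 0 H
  atom 3: C, bond orders sum to 4 (valence 4) → 0 H
  atom 4: S, bond orders sum to 1 (valence 2) → 1 H
  atom 5: C, bond orders sum to 4 (valence 4) → 0 H
  atom 6: C, bond orders sum to 3 (valence 4) → 1 H
  atom 7: C, bond orders sum to 3 (valence 4) → 1 H
  atom 8: C, bond orders sum to 3 (valence 4) → 1 H
  atom 9: C with explicit H count 0
  atom 10: C, bond orders sum to 3 (valence 4) → 1 H
  atom 11: C, bond orders sum to 3 (valence 4) → 1 H
  atom 12: C, bond orders sum to 3 (valence 4) → 1 H
  atom 13: C, bond orders sum to 3 (valence 4) → 1 H
  atom 14: C, bond orders sum to 4 (valence 4) → 0 H
  atom 15: N, bond orders sum to 1 (valence 3) → 2 H
Totals → C:12, H:11, N:1, O:1, S:1.

C12H11NOS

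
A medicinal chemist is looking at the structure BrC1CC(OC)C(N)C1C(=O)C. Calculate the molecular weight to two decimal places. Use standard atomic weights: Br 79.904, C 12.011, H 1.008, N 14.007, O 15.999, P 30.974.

First, the molecular formula is C8H14BrNO2 (counting implicit H from valence).
  Br: 1 × 79.904 = 79.904
  C: 8 × 12.011 = 96.088
  H: 14 × 1.008 = 14.112
  N: 1 × 14.007 = 14.007
  O: 2 × 15.999 = 31.998
Sum: 1×79.904 + 8×12.011 + 14×1.008 + 1×14.007 + 2×15.999 = 236.109 → 236.11 g/mol.

236.11 g/mol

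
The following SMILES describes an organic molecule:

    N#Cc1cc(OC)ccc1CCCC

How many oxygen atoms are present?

1

Scan the SMILES for O atoms (remember two-letter symbols like Cl and Br are single atoms).
Oxygen count: 1.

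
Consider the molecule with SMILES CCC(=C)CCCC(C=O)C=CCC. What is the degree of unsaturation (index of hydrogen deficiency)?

Degree of unsaturation = (number of rings) + (number of π bonds).
Ring closures in the SMILES: 0.
π bonds: 3 double bonds (each 1 DoU) → 3 DoU from unsaturation.
Total DoU = 0 + 3 = 3.

3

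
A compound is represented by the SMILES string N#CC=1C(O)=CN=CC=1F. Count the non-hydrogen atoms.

Every atom symbol written in the SMILES (organic subset) is one heavy atom; implicit H are not written.
Heavy atoms by element → C:6, F:1, N:2, O:1.
Total: 10.

10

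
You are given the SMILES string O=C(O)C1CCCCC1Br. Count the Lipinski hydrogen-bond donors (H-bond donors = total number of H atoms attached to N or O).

1

Donors: find every N or O and count the H atoms it carries.
  atom 1 (O): bond orders sum to 2 → 0 H
  atom 3 (O): bond orders sum to 1 → 1 H
Lipinski HBD = 1.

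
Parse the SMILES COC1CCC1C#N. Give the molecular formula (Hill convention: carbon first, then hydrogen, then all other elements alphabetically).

Walk through each heavy atom and fill implicit hydrogens from standard valence (C 4, N 3, O 2, S 2, halogen 1):
  atom 1: C, bond orders sum to 1 (valence 4) → 3 H
  atom 2: O, bond orders sum to 2 (valence 2) → 0 H
  atom 3: C, bond orders sum to 3 (valence 4) → 1 H
  atom 4: C, bond orders sum to 2 (valence 4) → 2 H
  atom 5: C, bond orders sum to 2 (valence 4) → 2 H
  atom 6: C, bond orders sum to 3 (valence 4) → 1 H
  atom 7: C, bond orders sum to 4 (valence 4) → 0 H
  atom 8: N, bond orders sum to 3 (valence 3) → 0 H
Totals → C:6, H:9, N:1, O:1.
In Hill order: C6H9NO.

C6H9NO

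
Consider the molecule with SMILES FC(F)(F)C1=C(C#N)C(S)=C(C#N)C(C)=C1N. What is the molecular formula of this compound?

Walk through each heavy atom and fill implicit hydrogens from standard valence (C 4, N 3, O 2, S 2, halogen 1):
  atom 1: F (halogen, monovalent) → 0 H
  atom 2: C, bond orders sum to 4 (valence 4) → 0 H
  atom 3: F (halogen, monovalent) → 0 H
  atom 4: F (halogen, monovalent) → 0 H
  atom 5: C, bond orders sum to 4 (valence 4) → 0 H
  atom 6: C, bond orders sum to 4 (valence 4) → 0 H
  atom 7: C, bond orders sum to 4 (valence 4) → 0 H
  atom 8: N, bond orders sum to 3 (valence 3) → 0 H
  atom 9: C, bond orders sum to 4 (valence 4) → 0 H
  atom 10: S, bond orders sum to 1 (valence 2) → 1 H
  atom 11: C, bond orders sum to 4 (valence 4) → 0 H
  atom 12: C, bond orders sum to 4 (valence 4) → 0 H
  atom 13: N, bond orders sum to 3 (valence 3) → 0 H
  atom 14: C, bond orders sum to 4 (valence 4) → 0 H
  atom 15: C, bond orders sum to 1 (valence 4) → 3 H
  atom 16: C, bond orders sum to 4 (valence 4) → 0 H
  atom 17: N, bond orders sum to 1 (valence 3) → 2 H
Totals → C:10, H:6, F:3, N:3, S:1.
In Hill order: C10H6F3N3S.

C10H6F3N3S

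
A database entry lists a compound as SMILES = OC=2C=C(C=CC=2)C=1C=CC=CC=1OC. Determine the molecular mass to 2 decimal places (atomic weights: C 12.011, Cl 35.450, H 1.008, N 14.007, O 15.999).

First, the molecular formula is C13H12O2 (counting implicit H from valence).
  C: 13 × 12.011 = 156.143
  H: 12 × 1.008 = 12.096
  O: 2 × 15.999 = 31.998
Sum: 13×12.011 + 12×1.008 + 2×15.999 = 200.237 → 200.24 g/mol.

200.24 g/mol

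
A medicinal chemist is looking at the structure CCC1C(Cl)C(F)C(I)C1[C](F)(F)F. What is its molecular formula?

Walk through each heavy atom and fill implicit hydrogens from standard valence (C 4, N 3, O 2, S 2, halogen 1):
  atom 1: C, bond orders sum to 1 (valence 4) → 3 H
  atom 2: C, bond orders sum to 2 (valence 4) → 2 H
  atom 3: C, bond orders sum to 3 (valence 4) → 1 H
  atom 4: C, bond orders sum to 3 (valence 4) → 1 H
  atom 5: Cl (halogen, monovalent) → 0 H
  atom 6: C, bond orders sum to 3 (valence 4) → 1 H
  atom 7: F (halogen, monovalent) → 0 H
  atom 8: C, bond orders sum to 3 (valence 4) → 1 H
  atom 9: I (halogen, monovalent) → 0 H
  atom 10: C, bond orders sum to 3 (valence 4) → 1 H
  atom 11: C with explicit H count 0
  atom 12: F (halogen, monovalent) → 0 H
  atom 13: F (halogen, monovalent) → 0 H
  atom 14: F (halogen, monovalent) → 0 H
Totals → C:8, H:10, Cl:1, F:4, I:1.

C8H10ClF4I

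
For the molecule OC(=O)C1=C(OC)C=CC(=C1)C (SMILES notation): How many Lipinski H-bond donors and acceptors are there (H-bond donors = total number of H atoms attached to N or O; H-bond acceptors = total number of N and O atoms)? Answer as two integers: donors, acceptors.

1, 3

Donors: find every N or O and count the H atoms it carries.
  atom 1 (O): bond orders sum to 1 → 1 H
  atom 3 (O): bond orders sum to 2 → 0 H
  atom 6 (O): bond orders sum to 2 → 0 H
Lipinski HBD = 1.
Acceptors: N atoms = 0, O atoms = 3 → HBA = 3.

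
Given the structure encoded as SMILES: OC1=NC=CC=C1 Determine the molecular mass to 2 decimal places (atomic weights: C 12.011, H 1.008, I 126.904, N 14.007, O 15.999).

First, the molecular formula is C5H5NO (counting implicit H from valence).
  C: 5 × 12.011 = 60.055
  H: 5 × 1.008 = 5.040
  N: 1 × 14.007 = 14.007
  O: 1 × 15.999 = 15.999
Sum: 5×12.011 + 5×1.008 + 1×14.007 + 1×15.999 = 95.101 → 95.10 g/mol.

95.10 g/mol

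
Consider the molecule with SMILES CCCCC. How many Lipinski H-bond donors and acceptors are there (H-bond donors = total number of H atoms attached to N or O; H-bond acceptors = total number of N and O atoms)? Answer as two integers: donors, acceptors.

0, 0

Donors: find every N or O and count the H atoms it carries.
  (no N or O atoms present)
Lipinski HBD = 0.
Acceptors: N atoms = 0, O atoms = 0 → HBA = 0.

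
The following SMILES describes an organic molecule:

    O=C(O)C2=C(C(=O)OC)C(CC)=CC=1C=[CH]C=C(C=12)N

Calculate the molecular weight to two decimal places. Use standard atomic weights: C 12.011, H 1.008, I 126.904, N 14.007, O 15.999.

273.29 g/mol

First, the molecular formula is C15H15NO4 (counting implicit H from valence).
  C: 15 × 12.011 = 180.165
  H: 15 × 1.008 = 15.120
  N: 1 × 14.007 = 14.007
  O: 4 × 15.999 = 63.996
Sum: 15×12.011 + 15×1.008 + 1×14.007 + 4×15.999 = 273.288 → 273.29 g/mol.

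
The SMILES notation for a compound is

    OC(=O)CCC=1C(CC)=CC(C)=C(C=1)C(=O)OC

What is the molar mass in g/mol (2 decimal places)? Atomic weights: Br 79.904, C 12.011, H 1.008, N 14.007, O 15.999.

250.29 g/mol

First, the molecular formula is C14H18O4 (counting implicit H from valence).
  C: 14 × 12.011 = 168.154
  H: 18 × 1.008 = 18.144
  O: 4 × 15.999 = 63.996
Sum: 14×12.011 + 18×1.008 + 4×15.999 = 250.294 → 250.29 g/mol.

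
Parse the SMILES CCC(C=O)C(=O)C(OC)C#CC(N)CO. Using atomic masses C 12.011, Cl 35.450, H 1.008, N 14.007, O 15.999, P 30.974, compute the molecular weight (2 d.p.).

First, the molecular formula is C11H17NO4 (counting implicit H from valence).
  C: 11 × 12.011 = 132.121
  H: 17 × 1.008 = 17.136
  N: 1 × 14.007 = 14.007
  O: 4 × 15.999 = 63.996
Sum: 11×12.011 + 17×1.008 + 1×14.007 + 4×15.999 = 227.260 → 227.26 g/mol.

227.26 g/mol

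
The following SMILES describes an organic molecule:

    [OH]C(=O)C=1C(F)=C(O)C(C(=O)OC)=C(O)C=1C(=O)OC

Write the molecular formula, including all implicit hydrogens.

C11H9FO8

Walk through each heavy atom and fill implicit hydrogens from standard valence (C 4, N 3, O 2, S 2, halogen 1):
  atom 1: O with explicit H count 1
  atom 2: C, bond orders sum to 4 (valence 4) → 0 H
  atom 3: O, bond orders sum to 2 (valence 2) → 0 H
  atom 4: C, bond orders sum to 4 (valence 4) → 0 H
  atom 5: C, bond orders sum to 4 (valence 4) → 0 H
  atom 6: F (halogen, monovalent) → 0 H
  atom 7: C, bond orders sum to 4 (valence 4) → 0 H
  atom 8: O, bond orders sum to 1 (valence 2) → 1 H
  atom 9: C, bond orders sum to 4 (valence 4) → 0 H
  atom 10: C, bond orders sum to 4 (valence 4) → 0 H
  atom 11: O, bond orders sum to 2 (valence 2) → 0 H
  atom 12: O, bond orders sum to 2 (valence 2) → 0 H
  atom 13: C, bond orders sum to 1 (valence 4) → 3 H
  atom 14: C, bond orders sum to 4 (valence 4) → 0 H
  atom 15: O, bond orders sum to 1 (valence 2) → 1 H
  atom 16: C, bond orders sum to 4 (valence 4) → 0 H
  atom 17: C, bond orders sum to 4 (valence 4) → 0 H
  atom 18: O, bond orders sum to 2 (valence 2) → 0 H
  atom 19: O, bond orders sum to 2 (valence 2) → 0 H
  atom 20: C, bond orders sum to 1 (valence 4) → 3 H
Totals → C:11, H:9, F:1, O:8.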